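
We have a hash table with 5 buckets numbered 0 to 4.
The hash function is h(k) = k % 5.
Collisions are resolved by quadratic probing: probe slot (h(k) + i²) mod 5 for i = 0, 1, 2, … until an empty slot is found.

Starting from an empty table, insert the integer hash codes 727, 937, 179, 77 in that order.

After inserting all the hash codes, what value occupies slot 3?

727 hashes to 2; slot 2 is free → place at 2.
937 hashes to 2; 2 taken → place at 3.
179 hashes to 4; slot 4 is free → place at 4.
77 hashes to 2; 2,3 taken → place at 1.
Table: [., 77, 727, 937, 179]

937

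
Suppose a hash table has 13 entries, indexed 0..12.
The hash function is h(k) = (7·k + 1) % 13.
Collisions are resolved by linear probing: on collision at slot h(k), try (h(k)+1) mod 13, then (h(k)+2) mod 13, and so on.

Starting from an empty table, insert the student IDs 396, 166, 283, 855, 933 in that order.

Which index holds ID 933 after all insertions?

9

396: h=4 → slot 4
166: h=6 → slot 6
283: h=6, probe 6,7 → slot 7
855: h=6, probe 6,7,8 → slot 8
933: h=6, probe 6,7,8,9 → slot 9
Table: [—, —, —, —, 396, —, 166, 283, 855, 933, —, —, —]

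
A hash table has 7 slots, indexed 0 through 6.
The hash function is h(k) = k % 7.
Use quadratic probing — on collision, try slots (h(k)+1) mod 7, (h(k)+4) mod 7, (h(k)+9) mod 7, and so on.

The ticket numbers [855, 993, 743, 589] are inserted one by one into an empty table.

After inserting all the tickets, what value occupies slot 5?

855: h=1 → slot 1
993: h=6 → slot 6
743: h=1, probe 1,2 → slot 2
589: h=1, probe 1,2,5 → slot 5
Table: [-, 855, 743, -, -, 589, 993]

589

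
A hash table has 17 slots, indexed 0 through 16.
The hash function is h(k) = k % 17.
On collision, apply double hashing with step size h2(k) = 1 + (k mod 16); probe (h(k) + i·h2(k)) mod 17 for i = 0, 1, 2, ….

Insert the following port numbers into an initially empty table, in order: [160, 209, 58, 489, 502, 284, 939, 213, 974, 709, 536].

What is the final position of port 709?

2

160: h=7 => slot 7
209: h=5 => slot 5
58: h=7, h2=11, probe 7,1 => slot 1
489: h=13 => slot 13
502: h=9 => slot 9
284: h=12 => slot 12
939: h=4 => slot 4
213: h=9, h2=6, probe 9,15 => slot 15
974: h=5, h2=15, probe 5,3 => slot 3
709: h=12, h2=6, probe 12,1,7,13,2 => slot 2
536: h=9, h2=9, probe 9,1,10 => slot 10
Table: [-, 58, 709, 974, 939, 209, -, 160, -, 502, 536, -, 284, 489, -, 213, -]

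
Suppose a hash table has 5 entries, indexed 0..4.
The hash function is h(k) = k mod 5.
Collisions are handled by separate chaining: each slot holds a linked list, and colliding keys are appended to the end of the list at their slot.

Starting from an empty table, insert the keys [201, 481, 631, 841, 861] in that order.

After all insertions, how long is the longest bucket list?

5

201 → bucket 1
481 → bucket 1 (collision)
631 → bucket 1 (collision)
841 → bucket 1 (collision)
861 → bucket 1 (collision)
Final buckets:
0: _
1: 201 -> 481 -> 631 -> 841 -> 861
2: _
3: _
4: _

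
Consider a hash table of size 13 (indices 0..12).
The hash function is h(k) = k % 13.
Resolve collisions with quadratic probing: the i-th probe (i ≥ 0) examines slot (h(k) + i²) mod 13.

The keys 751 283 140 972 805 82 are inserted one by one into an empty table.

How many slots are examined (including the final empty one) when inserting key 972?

4

Insert 751: h=10, slot 10 empty → index 10.
Insert 283: h=10, slot 10 occupied → index 11.
Insert 140: h=10, slots 10,11 occupied → index 1.
Insert 972: h=10, slots 10,11,1 occupied → index 6.
Insert 805: h=12, slot 12 empty → index 12.
Insert 82: h=4, slot 4 empty → index 4.
Table: [_, 140, _, _, 82, _, 972, _, _, _, 751, 283, 805]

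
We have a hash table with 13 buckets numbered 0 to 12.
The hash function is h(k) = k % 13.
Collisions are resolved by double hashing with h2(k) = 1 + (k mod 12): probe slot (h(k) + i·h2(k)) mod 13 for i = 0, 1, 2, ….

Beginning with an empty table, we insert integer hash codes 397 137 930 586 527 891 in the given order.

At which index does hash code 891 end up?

397 hashes to 7; slot 7 is free => place at 7.
137 hashes to 7, h2=6; 7 taken => place at 0.
930 hashes to 7, h2=7; 7 taken => place at 1.
586 hashes to 1, h2=11; 1 taken => place at 12.
527 hashes to 7, h2=12; 7 taken => place at 6.
891 hashes to 7, h2=4; 7 taken => place at 11.
Table: [137, 930, _, _, _, _, 527, 397, _, _, _, 891, 586]

11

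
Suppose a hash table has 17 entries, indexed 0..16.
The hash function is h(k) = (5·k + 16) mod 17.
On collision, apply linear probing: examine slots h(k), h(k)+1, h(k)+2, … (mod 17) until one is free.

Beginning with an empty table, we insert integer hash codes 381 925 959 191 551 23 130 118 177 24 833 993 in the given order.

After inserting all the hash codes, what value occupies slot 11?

118

381 hashes to 0; slot 0 is free → place at 0.
925 hashes to 0; 0 taken → place at 1.
959 hashes to 0; 0,1 taken → place at 2.
191 hashes to 2; 2 taken → place at 3.
551 hashes to 0; 0,1,2,3 taken → place at 4.
23 hashes to 12; slot 12 is free → place at 12.
130 hashes to 3; 3,4 taken → place at 5.
118 hashes to 11; slot 11 is free → place at 11.
177 hashes to 0; 0,1,2,3,4,5 taken → place at 6.
24 hashes to 0; 0,1,2,3,4,5,6 taken → place at 7.
833 hashes to 16; slot 16 is free → place at 16.
993 hashes to 0; 0,1,2,3,4,5,6,7 taken → place at 8.
Table: [381, 925, 959, 191, 551, 130, 177, 24, 993, ∅, ∅, 118, 23, ∅, ∅, ∅, 833]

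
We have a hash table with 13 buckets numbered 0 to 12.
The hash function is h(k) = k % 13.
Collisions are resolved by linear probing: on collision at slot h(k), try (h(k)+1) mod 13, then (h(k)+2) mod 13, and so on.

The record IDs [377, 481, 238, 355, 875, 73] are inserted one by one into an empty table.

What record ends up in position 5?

Insert 377: h=0, slot 0 empty => index 0.
Insert 481: h=0, slot 0 occupied => index 1.
Insert 238: h=4, slot 4 empty => index 4.
Insert 355: h=4, slot 4 occupied => index 5.
Insert 875: h=4, slots 4,5 occupied => index 6.
Insert 73: h=8, slot 8 empty => index 8.
Table: [377, 481, -, -, 238, 355, 875, -, 73, -, -, -, -]

355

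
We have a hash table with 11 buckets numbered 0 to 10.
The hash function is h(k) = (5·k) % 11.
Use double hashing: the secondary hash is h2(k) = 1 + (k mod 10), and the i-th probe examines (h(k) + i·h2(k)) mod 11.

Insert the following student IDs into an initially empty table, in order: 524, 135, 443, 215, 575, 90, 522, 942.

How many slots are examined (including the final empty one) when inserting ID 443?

2

Insert 524: h=2, slot 2 empty -> index 2.
Insert 135: h=4, slot 4 empty -> index 4.
Insert 443: h=4, h2=4, slot 4 occupied -> index 8.
Insert 215: h=8, h2=6, slot 8 occupied -> index 3.
Insert 575: h=4, h2=6, slot 4 occupied -> index 10.
Insert 90: h=10, h2=1, slot 10 occupied -> index 0.
Insert 522: h=3, h2=3, slot 3 occupied -> index 6.
Insert 942: h=2, h2=3, slot 2 occupied -> index 5.
Table: [90, -, 524, 215, 135, 942, 522, -, 443, -, 575]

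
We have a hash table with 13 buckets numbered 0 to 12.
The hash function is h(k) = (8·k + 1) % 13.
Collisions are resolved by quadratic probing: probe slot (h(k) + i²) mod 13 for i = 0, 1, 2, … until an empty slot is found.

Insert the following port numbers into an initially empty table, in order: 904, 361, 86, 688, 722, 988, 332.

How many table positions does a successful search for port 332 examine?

Insert 904: h=5, slot 5 empty → index 5.
Insert 361: h=3, slot 3 empty → index 3.
Insert 86: h=0, slot 0 empty → index 0.
Insert 688: h=6, slot 6 empty → index 6.
Insert 722: h=5, slots 5,6 occupied → index 9.
Insert 988: h=1, slot 1 empty → index 1.
Insert 332: h=5, slots 5,6,9,1 occupied → index 8.
Table: [86, 988, ∅, 361, ∅, 904, 688, ∅, 332, 722, ∅, ∅, ∅]
Lookup 332: h=5, probe 5,6,9,1,8 → found at 8.

5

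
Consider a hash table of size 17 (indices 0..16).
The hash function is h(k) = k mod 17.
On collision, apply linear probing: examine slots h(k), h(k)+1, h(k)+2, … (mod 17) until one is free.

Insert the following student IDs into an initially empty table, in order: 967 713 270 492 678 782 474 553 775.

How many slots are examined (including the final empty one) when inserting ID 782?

Insert 967: h=15, slot 15 empty => index 15.
Insert 713: h=16, slot 16 empty => index 16.
Insert 270: h=15, slots 15,16 occupied => index 0.
Insert 492: h=16, slots 16,0 occupied => index 1.
Insert 678: h=15, slots 15,16,0,1 occupied => index 2.
Insert 782: h=0, slots 0,1,2 occupied => index 3.
Insert 474: h=15, slots 15,16,0,1,2,3 occupied => index 4.
Insert 553: h=9, slot 9 empty => index 9.
Insert 775: h=10, slot 10 empty => index 10.
Table: [270, 492, 678, 782, 474, ., ., ., ., 553, 775, ., ., ., ., 967, 713]

4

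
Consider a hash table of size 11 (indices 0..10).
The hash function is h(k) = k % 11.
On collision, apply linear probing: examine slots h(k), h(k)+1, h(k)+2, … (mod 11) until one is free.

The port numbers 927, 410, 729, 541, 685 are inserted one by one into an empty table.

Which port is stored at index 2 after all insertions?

541

927 hashes to 3; slot 3 is free -> place at 3.
410 hashes to 3; 3 taken -> place at 4.
729 hashes to 3; 3,4 taken -> place at 5.
541 hashes to 2; slot 2 is free -> place at 2.
685 hashes to 3; 3,4,5 taken -> place at 6.
Table: [-, -, 541, 927, 410, 729, 685, -, -, -, -]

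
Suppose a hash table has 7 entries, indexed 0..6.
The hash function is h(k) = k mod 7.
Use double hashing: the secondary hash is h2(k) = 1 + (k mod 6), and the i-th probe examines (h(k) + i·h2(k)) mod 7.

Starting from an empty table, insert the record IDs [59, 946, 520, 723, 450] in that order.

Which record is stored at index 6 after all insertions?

723

59 hashes to 3; slot 3 is free → place at 3.
946 hashes to 1; slot 1 is free → place at 1.
520 hashes to 2; slot 2 is free → place at 2.
723 hashes to 2, h2=4; 2 taken → place at 6.
450 hashes to 2, h2=1; 2,3 taken → place at 4.
Table: [—, 946, 520, 59, 450, —, 723]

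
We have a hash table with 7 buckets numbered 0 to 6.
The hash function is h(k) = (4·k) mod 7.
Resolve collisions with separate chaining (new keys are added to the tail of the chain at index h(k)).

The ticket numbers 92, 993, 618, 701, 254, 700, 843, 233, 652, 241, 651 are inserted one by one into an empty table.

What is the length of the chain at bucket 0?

92 → bucket 4
993 → bucket 3
618 → bucket 1
701 → bucket 4 (collision)
254 → bucket 1 (collision)
700 → bucket 0
843 → bucket 5
233 → bucket 1 (collision)
652 → bucket 4 (collision)
241 → bucket 5 (collision)
651 → bucket 0 (collision)
Final buckets:
0: 700 -> 651
1: 618 -> 254 -> 233
2: _
3: 993
4: 92 -> 701 -> 652
5: 843 -> 241
6: _

2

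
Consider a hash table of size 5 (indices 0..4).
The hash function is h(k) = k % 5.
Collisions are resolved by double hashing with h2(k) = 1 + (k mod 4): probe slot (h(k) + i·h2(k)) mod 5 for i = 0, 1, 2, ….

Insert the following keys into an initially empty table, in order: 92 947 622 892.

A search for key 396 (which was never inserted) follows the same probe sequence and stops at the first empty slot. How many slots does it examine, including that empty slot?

92 hashes to 2; slot 2 is free => place at 2.
947 hashes to 2, h2=4; 2 taken => place at 1.
622 hashes to 2, h2=3; 2 taken => place at 0.
892 hashes to 2, h2=1; 2 taken => place at 3.
Table: [622, 947, 92, 892, -]
Lookup 396: h=1, h2=1, probe 1,2,3,4 → slot 4 empty, not found.

4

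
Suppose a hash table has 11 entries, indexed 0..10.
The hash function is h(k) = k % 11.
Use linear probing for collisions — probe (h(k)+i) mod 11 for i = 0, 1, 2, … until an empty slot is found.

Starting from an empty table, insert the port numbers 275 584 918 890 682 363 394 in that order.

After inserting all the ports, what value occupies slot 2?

682

275: h=0 -> slot 0
584: h=1 -> slot 1
918: h=5 -> slot 5
890: h=10 -> slot 10
682: h=0, probe 0,1,2 -> slot 2
363: h=0, probe 0,1,2,3 -> slot 3
394: h=9 -> slot 9
Table: [275, 584, 682, 363, ∅, 918, ∅, ∅, ∅, 394, 890]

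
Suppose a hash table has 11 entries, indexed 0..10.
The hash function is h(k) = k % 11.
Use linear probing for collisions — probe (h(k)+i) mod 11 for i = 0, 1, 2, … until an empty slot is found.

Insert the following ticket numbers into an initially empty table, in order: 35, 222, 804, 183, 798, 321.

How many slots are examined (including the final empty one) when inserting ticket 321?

3

Insert 35: h=2, slot 2 empty => index 2.
Insert 222: h=2, slot 2 occupied => index 3.
Insert 804: h=1, slot 1 empty => index 1.
Insert 183: h=7, slot 7 empty => index 7.
Insert 798: h=6, slot 6 empty => index 6.
Insert 321: h=2, slots 2,3 occupied => index 4.
Table: [., 804, 35, 222, 321, ., 798, 183, ., ., .]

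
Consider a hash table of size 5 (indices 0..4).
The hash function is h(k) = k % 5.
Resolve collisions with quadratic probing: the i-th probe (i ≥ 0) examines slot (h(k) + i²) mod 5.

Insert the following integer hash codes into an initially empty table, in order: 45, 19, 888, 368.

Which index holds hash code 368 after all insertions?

2

Insert 45: h=0, slot 0 empty → index 0.
Insert 19: h=4, slot 4 empty → index 4.
Insert 888: h=3, slot 3 empty → index 3.
Insert 368: h=3, slots 3,4 occupied → index 2.
Table: [45, ∅, 368, 888, 19]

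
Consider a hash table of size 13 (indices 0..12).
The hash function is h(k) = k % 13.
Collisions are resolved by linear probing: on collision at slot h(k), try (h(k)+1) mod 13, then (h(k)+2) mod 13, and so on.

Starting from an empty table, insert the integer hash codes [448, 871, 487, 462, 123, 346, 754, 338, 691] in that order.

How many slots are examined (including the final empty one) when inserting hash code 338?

3

448: h=6 -> slot 6
871: h=0 -> slot 0
487: h=6, probe 6,7 -> slot 7
462: h=7, probe 7,8 -> slot 8
123: h=6, probe 6,7,8,9 -> slot 9
346: h=8, probe 8,9,10 -> slot 10
754: h=0, probe 0,1 -> slot 1
338: h=0, probe 0,1,2 -> slot 2
691: h=2, probe 2,3 -> slot 3
Table: [871, 754, 338, 691, ∅, ∅, 448, 487, 462, 123, 346, ∅, ∅]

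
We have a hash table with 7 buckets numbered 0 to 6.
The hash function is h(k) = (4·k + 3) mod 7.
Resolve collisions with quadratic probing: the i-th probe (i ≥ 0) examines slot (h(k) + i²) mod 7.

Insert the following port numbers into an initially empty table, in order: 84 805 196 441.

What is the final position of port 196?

0

84 hashes to 3; slot 3 is free -> place at 3.
805 hashes to 3; 3 taken -> place at 4.
196 hashes to 3; 3,4 taken -> place at 0.
441 hashes to 3; 3,4,0 taken -> place at 5.
Table: [196, ., ., 84, 805, 441, .]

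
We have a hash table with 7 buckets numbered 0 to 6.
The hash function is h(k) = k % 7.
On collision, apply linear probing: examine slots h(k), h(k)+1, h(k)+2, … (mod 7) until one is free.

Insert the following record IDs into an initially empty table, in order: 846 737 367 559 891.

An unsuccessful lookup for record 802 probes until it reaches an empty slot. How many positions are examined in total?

2

846 hashes to 6; slot 6 is free => place at 6.
737 hashes to 2; slot 2 is free => place at 2.
367 hashes to 3; slot 3 is free => place at 3.
559 hashes to 6; 6 taken => place at 0.
891 hashes to 2; 2,3 taken => place at 4.
Table: [559, -, 737, 367, 891, -, 846]
Lookup 802: h=4, probe 4,5 → slot 5 empty, not found.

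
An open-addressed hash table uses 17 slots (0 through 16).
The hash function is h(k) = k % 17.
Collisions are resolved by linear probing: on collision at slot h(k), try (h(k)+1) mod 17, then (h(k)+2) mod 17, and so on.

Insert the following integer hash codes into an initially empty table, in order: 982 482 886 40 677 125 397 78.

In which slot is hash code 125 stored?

8

982 hashes to 13; slot 13 is free -> place at 13.
482 hashes to 6; slot 6 is free -> place at 6.
886 hashes to 2; slot 2 is free -> place at 2.
40 hashes to 6; 6 taken -> place at 7.
677 hashes to 14; slot 14 is free -> place at 14.
125 hashes to 6; 6,7 taken -> place at 8.
397 hashes to 6; 6,7,8 taken -> place at 9.
78 hashes to 10; slot 10 is free -> place at 10.
Table: [-, -, 886, -, -, -, 482, 40, 125, 397, 78, -, -, 982, 677, -, -]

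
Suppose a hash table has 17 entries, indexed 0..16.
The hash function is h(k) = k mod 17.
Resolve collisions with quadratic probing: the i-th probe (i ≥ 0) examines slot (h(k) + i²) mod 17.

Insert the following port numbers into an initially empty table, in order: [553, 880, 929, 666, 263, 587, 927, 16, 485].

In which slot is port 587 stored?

10

Insert 553: h=9, slot 9 empty → index 9.
Insert 880: h=13, slot 13 empty → index 13.
Insert 929: h=11, slot 11 empty → index 11.
Insert 666: h=3, slot 3 empty → index 3.
Insert 263: h=8, slot 8 empty → index 8.
Insert 587: h=9, slot 9 occupied → index 10.
Insert 927: h=9, slots 9,10,13 occupied → index 1.
Insert 16: h=16, slot 16 empty → index 16.
Insert 485: h=9, slots 9,10,13,1,8 occupied → index 0.
Table: [485, 927, —, 666, —, —, —, —, 263, 553, 587, 929, —, 880, —, —, 16]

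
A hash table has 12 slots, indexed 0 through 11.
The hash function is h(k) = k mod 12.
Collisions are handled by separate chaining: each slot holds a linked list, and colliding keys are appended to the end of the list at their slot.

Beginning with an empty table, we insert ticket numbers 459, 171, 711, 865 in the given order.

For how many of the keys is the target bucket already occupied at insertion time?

459 -> bucket 3
171 -> bucket 3 (collision)
711 -> bucket 3 (collision)
865 -> bucket 1
Final buckets:
0: ∅
1: 865
2: ∅
3: 459 -> 171 -> 711
4: ∅
5: ∅
6: ∅
7: ∅
8: ∅
9: ∅
10: ∅
11: ∅

2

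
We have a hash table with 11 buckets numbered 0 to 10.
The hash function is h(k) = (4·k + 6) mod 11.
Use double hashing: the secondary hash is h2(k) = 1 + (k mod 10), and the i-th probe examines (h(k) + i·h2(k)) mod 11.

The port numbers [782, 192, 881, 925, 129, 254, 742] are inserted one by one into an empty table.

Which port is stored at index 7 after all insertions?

782: h=10 => slot 10
192: h=4 => slot 4
881: h=10, h2=2, probe 10,1 => slot 1
925: h=10, h2=6, probe 10,5 => slot 5
129: h=5, h2=10, probe 5,4,3 => slot 3
254: h=10, h2=5, probe 10,4,9 => slot 9
742: h=4, h2=3, probe 4,7 => slot 7
Table: [_, 881, _, 129, 192, 925, _, 742, _, 254, 782]

742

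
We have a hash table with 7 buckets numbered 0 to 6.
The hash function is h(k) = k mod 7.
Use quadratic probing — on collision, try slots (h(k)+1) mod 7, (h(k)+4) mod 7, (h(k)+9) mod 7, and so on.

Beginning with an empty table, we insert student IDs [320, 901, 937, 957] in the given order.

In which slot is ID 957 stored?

Insert 320: h=5, slot 5 empty -> index 5.
Insert 901: h=5, slot 5 occupied -> index 6.
Insert 937: h=6, slot 6 occupied -> index 0.
Insert 957: h=5, slots 5,6 occupied -> index 2.
Table: [937, -, 957, -, -, 320, 901]

2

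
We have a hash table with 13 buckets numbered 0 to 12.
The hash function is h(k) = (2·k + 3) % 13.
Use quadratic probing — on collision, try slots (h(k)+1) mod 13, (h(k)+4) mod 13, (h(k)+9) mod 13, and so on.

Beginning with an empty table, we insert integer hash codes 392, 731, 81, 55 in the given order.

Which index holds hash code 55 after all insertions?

0

392: h=7 => slot 7
731: h=9 => slot 9
81: h=9, probe 9,10 => slot 10
55: h=9, probe 9,10,0 => slot 0
Table: [55, ∅, ∅, ∅, ∅, ∅, ∅, 392, ∅, 731, 81, ∅, ∅]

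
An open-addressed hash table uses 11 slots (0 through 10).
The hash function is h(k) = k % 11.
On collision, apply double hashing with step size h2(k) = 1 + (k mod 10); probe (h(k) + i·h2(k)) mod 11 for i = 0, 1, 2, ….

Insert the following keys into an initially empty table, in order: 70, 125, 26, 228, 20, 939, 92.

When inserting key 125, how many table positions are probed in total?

Insert 70: h=4, slot 4 empty → index 4.
Insert 125: h=4, h2=6, slot 4 occupied → index 10.
Insert 26: h=4, h2=7, slot 4 occupied → index 0.
Insert 228: h=8, slot 8 empty → index 8.
Insert 20: h=9, slot 9 empty → index 9.
Insert 939: h=4, h2=10, slot 4 occupied → index 3.
Insert 92: h=4, h2=3, slot 4 occupied → index 7.
Table: [26, -, -, 939, 70, -, -, 92, 228, 20, 125]

2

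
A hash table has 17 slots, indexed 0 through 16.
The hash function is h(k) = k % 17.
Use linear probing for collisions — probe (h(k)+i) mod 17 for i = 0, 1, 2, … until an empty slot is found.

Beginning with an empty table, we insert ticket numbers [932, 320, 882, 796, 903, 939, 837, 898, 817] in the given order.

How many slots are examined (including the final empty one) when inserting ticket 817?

3

932: h=14 -> slot 14
320: h=14, probe 14,15 -> slot 15
882: h=15, probe 15,16 -> slot 16
796: h=14, probe 14,15,16,0 -> slot 0
903: h=2 -> slot 2
939: h=4 -> slot 4
837: h=4, probe 4,5 -> slot 5
898: h=14, probe 14,15,16,0,1 -> slot 1
817: h=1, probe 1,2,3 -> slot 3
Table: [796, 898, 903, 817, 939, 837, _, _, _, _, _, _, _, _, 932, 320, 882]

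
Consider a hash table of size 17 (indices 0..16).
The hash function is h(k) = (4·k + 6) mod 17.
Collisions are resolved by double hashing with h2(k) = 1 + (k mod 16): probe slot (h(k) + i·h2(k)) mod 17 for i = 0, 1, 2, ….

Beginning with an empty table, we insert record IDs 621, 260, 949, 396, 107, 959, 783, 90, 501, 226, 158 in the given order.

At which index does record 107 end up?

4

Insert 621: h=8, slot 8 empty → index 8.
Insert 260: h=9, slot 9 empty → index 9.
Insert 949: h=11, slot 11 empty → index 11.
Insert 396: h=9, h2=13, slot 9 occupied → index 5.
Insert 107: h=9, h2=12, slot 9 occupied → index 4.
Insert 959: h=0, slot 0 empty → index 0.
Insert 783: h=10, slot 10 empty → index 10.
Insert 90: h=9, h2=11, slot 9 occupied → index 3.
Insert 501: h=4, h2=6, slots 4,10 occupied → index 16.
Insert 226: h=9, h2=3, slot 9 occupied → index 12.
Insert 158: h=9, h2=15, slot 9 occupied → index 7.
Table: [959, ., ., 90, 107, 396, ., 158, 621, 260, 783, 949, 226, ., ., ., 501]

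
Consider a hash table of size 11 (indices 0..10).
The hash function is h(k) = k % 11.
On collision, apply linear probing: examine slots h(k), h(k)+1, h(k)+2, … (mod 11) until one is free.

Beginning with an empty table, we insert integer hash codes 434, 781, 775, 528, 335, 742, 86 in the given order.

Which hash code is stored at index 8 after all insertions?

742

Insert 434: h=5, slot 5 empty → index 5.
Insert 781: h=0, slot 0 empty → index 0.
Insert 775: h=5, slot 5 occupied → index 6.
Insert 528: h=0, slot 0 occupied → index 1.
Insert 335: h=5, slots 5,6 occupied → index 7.
Insert 742: h=5, slots 5,6,7 occupied → index 8.
Insert 86: h=9, slot 9 empty → index 9.
Table: [781, 528, ∅, ∅, ∅, 434, 775, 335, 742, 86, ∅]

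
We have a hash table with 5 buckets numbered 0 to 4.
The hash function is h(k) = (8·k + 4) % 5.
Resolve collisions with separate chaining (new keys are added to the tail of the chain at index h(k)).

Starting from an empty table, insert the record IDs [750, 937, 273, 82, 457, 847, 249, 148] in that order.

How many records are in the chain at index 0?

750 -> bucket 4
937 -> bucket 0
273 -> bucket 3
82 -> bucket 0 (collision)
457 -> bucket 0 (collision)
847 -> bucket 0 (collision)
249 -> bucket 1
148 -> bucket 3 (collision)
Final buckets:
0: 937 -> 82 -> 457 -> 847
1: 249
2: .
3: 273 -> 148
4: 750

4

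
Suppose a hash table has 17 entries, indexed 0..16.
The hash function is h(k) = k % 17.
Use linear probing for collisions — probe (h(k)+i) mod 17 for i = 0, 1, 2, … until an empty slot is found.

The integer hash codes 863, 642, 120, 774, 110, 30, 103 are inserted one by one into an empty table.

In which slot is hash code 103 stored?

Insert 863: h=13, slot 13 empty → index 13.
Insert 642: h=13, slot 13 occupied → index 14.
Insert 120: h=1, slot 1 empty → index 1.
Insert 774: h=9, slot 9 empty → index 9.
Insert 110: h=8, slot 8 empty → index 8.
Insert 30: h=13, slots 13,14 occupied → index 15.
Insert 103: h=1, slot 1 occupied → index 2.
Table: [∅, 120, 103, ∅, ∅, ∅, ∅, ∅, 110, 774, ∅, ∅, ∅, 863, 642, 30, ∅]

2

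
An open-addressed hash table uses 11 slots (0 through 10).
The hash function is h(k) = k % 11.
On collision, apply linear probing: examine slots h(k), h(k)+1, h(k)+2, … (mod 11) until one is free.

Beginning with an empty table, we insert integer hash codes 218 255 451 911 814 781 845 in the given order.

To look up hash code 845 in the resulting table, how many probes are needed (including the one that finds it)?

218: h=9 -> slot 9
255: h=2 -> slot 2
451: h=0 -> slot 0
911: h=9, probe 9,10 -> slot 10
814: h=0, probe 0,1 -> slot 1
781: h=0, probe 0,1,2,3 -> slot 3
845: h=9, probe 9,10,0,1,2,3,4 -> slot 4
Table: [451, 814, 255, 781, 845, ., ., ., ., 218, 911]
Lookup 845: h=9, probe 9,10,0,1,2,3,4 → found at 4.

7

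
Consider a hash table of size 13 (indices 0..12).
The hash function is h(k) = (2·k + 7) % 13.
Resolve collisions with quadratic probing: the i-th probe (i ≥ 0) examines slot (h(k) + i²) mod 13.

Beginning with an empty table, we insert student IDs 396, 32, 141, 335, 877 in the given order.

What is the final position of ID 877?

10

396: h=6 -> slot 6
32: h=6, probe 6,7 -> slot 7
141: h=3 -> slot 3
335: h=1 -> slot 1
877: h=6, probe 6,7,10 -> slot 10
Table: [∅, 335, ∅, 141, ∅, ∅, 396, 32, ∅, ∅, 877, ∅, ∅]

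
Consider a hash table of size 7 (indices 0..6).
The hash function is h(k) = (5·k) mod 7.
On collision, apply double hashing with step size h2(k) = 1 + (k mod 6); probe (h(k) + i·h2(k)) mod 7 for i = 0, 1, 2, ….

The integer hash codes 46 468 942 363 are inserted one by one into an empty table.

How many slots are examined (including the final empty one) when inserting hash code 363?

Insert 46: h=6, slot 6 empty => index 6.
Insert 468: h=2, slot 2 empty => index 2.
Insert 942: h=6, h2=1, slot 6 occupied => index 0.
Insert 363: h=2, h2=4, slots 2,6 occupied => index 3.
Table: [942, ., 468, 363, ., ., 46]

3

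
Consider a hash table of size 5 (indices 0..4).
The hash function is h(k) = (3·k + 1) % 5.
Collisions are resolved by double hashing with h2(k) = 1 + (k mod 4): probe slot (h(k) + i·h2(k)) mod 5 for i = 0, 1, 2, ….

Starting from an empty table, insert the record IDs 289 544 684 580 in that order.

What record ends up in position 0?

289 hashes to 3; slot 3 is free → place at 3.
544 hashes to 3, h2=1; 3 taken → place at 4.
684 hashes to 3, h2=1; 3,4 taken → place at 0.
580 hashes to 1; slot 1 is free → place at 1.
Table: [684, 580, ., 289, 544]

684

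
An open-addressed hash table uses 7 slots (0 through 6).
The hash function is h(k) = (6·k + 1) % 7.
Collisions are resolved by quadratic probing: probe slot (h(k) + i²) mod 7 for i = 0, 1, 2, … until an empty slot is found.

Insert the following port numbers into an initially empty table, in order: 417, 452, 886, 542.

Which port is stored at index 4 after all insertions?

Insert 417: h=4, slot 4 empty → index 4.
Insert 452: h=4, slot 4 occupied → index 5.
Insert 886: h=4, slots 4,5 occupied → index 1.
Insert 542: h=5, slot 5 occupied → index 6.
Table: [_, 886, _, _, 417, 452, 542]

417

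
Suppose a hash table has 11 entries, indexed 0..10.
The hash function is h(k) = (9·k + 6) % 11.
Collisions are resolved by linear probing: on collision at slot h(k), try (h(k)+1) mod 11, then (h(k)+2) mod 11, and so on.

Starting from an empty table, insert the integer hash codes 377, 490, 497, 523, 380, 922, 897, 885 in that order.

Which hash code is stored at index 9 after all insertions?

885

377 hashes to 0; slot 0 is free => place at 0.
490 hashes to 5; slot 5 is free => place at 5.
497 hashes to 2; slot 2 is free => place at 2.
523 hashes to 5; 5 taken => place at 6.
380 hashes to 5; 5,6 taken => place at 7.
922 hashes to 10; slot 10 is free => place at 10.
897 hashes to 5; 5,6,7 taken => place at 8.
885 hashes to 7; 7,8 taken => place at 9.
Table: [377, ., 497, ., ., 490, 523, 380, 897, 885, 922]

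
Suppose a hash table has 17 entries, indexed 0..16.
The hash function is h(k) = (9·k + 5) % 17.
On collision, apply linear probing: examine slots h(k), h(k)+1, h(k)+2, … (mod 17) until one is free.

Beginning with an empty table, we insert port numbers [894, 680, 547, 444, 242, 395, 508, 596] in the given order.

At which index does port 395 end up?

894: h=10 => slot 10
680: h=5 => slot 5
547: h=15 => slot 15
444: h=6 => slot 6
242: h=7 => slot 7
395: h=7, probe 7,8 => slot 8
508: h=4 => slot 4
596: h=14 => slot 14
Table: [-, -, -, -, 508, 680, 444, 242, 395, -, 894, -, -, -, 596, 547, -]

8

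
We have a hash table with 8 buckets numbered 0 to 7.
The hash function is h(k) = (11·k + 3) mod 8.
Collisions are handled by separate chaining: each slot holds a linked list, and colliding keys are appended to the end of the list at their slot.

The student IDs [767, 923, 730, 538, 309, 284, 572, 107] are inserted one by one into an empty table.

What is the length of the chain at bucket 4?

2

767 → bucket 0
923 → bucket 4
730 → bucket 1
538 → bucket 1 (collision)
309 → bucket 2
284 → bucket 7
572 → bucket 7 (collision)
107 → bucket 4 (collision)
Final buckets:
0: 767
1: 730 -> 538
2: 309
3: —
4: 923 -> 107
5: —
6: —
7: 284 -> 572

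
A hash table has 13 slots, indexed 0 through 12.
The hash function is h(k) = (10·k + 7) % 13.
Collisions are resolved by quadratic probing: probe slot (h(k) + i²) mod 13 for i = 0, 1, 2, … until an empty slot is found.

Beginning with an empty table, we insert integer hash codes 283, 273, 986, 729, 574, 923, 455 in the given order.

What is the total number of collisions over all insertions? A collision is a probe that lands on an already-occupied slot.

3

Insert 283: h=3, slot 3 empty -> index 3.
Insert 273: h=7, slot 7 empty -> index 7.
Insert 986: h=0, slot 0 empty -> index 0.
Insert 729: h=4, slot 4 empty -> index 4.
Insert 574: h=1, slot 1 empty -> index 1.
Insert 923: h=7, slot 7 occupied -> index 8.
Insert 455: h=7, slots 7,8 occupied -> index 11.
Table: [986, 574, ∅, 283, 729, ∅, ∅, 273, 923, ∅, ∅, 455, ∅]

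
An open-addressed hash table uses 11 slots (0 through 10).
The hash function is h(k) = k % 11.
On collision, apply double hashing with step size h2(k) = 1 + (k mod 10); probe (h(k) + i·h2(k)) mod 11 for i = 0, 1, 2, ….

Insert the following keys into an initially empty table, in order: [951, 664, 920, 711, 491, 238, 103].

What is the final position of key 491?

0

951: h=5 => slot 5
664: h=4 => slot 4
920: h=7 => slot 7
711: h=7, h2=2, probe 7,9 => slot 9
491: h=7, h2=2, probe 7,9,0 => slot 0
238: h=7, h2=9, probe 7,5,3 => slot 3
103: h=4, h2=4, probe 4,8 => slot 8
Table: [491, ., ., 238, 664, 951, ., 920, 103, 711, .]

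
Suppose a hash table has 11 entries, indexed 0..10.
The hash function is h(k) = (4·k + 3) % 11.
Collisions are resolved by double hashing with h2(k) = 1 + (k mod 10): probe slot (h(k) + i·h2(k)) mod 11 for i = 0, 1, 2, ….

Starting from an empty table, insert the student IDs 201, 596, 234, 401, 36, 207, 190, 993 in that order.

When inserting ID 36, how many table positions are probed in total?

Insert 201: h=4, slot 4 empty -> index 4.
Insert 596: h=0, slot 0 empty -> index 0.
Insert 234: h=4, h2=5, slot 4 occupied -> index 9.
Insert 401: h=1, slot 1 empty -> index 1.
Insert 36: h=4, h2=7, slots 4,0 occupied -> index 7.
Insert 207: h=6, slot 6 empty -> index 6.
Insert 190: h=4, h2=1, slot 4 occupied -> index 5.
Insert 993: h=4, h2=4, slot 4 occupied -> index 8.
Table: [596, 401, _, _, 201, 190, 207, 36, 993, 234, _]

3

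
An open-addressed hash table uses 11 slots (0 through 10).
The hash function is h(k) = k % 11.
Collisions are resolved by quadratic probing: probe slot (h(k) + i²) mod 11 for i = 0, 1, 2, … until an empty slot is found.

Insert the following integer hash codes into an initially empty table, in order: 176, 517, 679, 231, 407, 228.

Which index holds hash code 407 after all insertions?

176 hashes to 0; slot 0 is free => place at 0.
517 hashes to 0; 0 taken => place at 1.
679 hashes to 8; slot 8 is free => place at 8.
231 hashes to 0; 0,1 taken => place at 4.
407 hashes to 0; 0,1,4 taken => place at 9.
228 hashes to 8; 8,9,1 taken => place at 6.
Table: [176, 517, ., ., 231, ., 228, ., 679, 407, .]

9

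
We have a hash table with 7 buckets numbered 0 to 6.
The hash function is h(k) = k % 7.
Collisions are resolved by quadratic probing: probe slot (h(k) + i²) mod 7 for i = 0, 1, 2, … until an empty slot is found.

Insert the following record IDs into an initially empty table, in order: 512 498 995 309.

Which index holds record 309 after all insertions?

3

512: h=1 → slot 1
498: h=1, probe 1,2 → slot 2
995: h=1, probe 1,2,5 → slot 5
309: h=1, probe 1,2,5,3 → slot 3
Table: [_, 512, 498, 309, _, 995, _]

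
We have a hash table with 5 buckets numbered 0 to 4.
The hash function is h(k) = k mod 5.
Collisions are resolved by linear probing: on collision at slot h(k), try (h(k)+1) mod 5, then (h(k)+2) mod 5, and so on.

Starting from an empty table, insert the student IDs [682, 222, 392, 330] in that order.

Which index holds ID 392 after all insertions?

4

682: h=2 => slot 2
222: h=2, probe 2,3 => slot 3
392: h=2, probe 2,3,4 => slot 4
330: h=0 => slot 0
Table: [330, -, 682, 222, 392]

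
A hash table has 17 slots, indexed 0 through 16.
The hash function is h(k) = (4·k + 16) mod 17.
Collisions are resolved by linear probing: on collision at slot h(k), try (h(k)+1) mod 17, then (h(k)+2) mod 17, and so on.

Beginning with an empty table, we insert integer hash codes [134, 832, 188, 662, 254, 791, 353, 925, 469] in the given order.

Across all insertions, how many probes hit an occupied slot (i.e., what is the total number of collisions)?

3

Insert 134: h=8, slot 8 empty => index 8.
Insert 832: h=12, slot 12 empty => index 12.
Insert 188: h=3, slot 3 empty => index 3.
Insert 662: h=12, slot 12 occupied => index 13.
Insert 254: h=12, slots 12,13 occupied => index 14.
Insert 791: h=1, slot 1 empty => index 1.
Insert 353: h=0, slot 0 empty => index 0.
Insert 925: h=10, slot 10 empty => index 10.
Insert 469: h=5, slot 5 empty => index 5.
Table: [353, 791, _, 188, _, 469, _, _, 134, _, 925, _, 832, 662, 254, _, _]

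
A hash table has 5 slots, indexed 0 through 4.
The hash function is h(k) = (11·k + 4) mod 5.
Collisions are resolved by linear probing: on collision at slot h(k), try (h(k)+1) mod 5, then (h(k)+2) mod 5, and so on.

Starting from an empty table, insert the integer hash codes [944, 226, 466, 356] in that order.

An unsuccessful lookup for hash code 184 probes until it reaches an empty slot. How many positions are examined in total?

2

Insert 944: h=3, slot 3 empty => index 3.
Insert 226: h=0, slot 0 empty => index 0.
Insert 466: h=0, slot 0 occupied => index 1.
Insert 356: h=0, slots 0,1 occupied => index 2.
Table: [226, 466, 356, 944, ∅]
Lookup 184: h=3, probe 3,4 → slot 4 empty, not found.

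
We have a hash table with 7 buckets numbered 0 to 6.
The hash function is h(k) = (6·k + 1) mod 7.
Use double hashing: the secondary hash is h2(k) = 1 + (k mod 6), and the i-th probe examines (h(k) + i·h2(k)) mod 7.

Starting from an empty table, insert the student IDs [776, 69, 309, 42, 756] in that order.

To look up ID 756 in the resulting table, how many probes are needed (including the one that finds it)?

776: h=2 => slot 2
69: h=2, h2=4, probe 2,6 => slot 6
309: h=0 => slot 0
42: h=1 => slot 1
756: h=1, h2=1, probe 1,2,3 => slot 3
Table: [309, 42, 776, 756, ∅, ∅, 69]
Lookup 756: h=1, h2=1, probe 1,2,3 → found at 3.

3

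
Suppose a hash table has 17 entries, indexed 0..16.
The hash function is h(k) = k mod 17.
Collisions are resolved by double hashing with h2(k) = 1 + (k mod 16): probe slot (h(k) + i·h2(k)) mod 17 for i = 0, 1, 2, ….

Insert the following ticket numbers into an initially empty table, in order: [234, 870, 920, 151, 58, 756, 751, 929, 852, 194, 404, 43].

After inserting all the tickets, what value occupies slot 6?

234: h=13 -> slot 13
870: h=3 -> slot 3
920: h=2 -> slot 2
151: h=15 -> slot 15
58: h=7 -> slot 7
756: h=8 -> slot 8
751: h=3, h2=16, probe 3,2,1 -> slot 1
929: h=11 -> slot 11
852: h=2, h2=5, probe 2,7,12 -> slot 12
194: h=7, h2=3, probe 7,10 -> slot 10
404: h=13, h2=5, probe 13,1,6 -> slot 6
43: h=9 -> slot 9
Table: [∅, 751, 920, 870, ∅, ∅, 404, 58, 756, 43, 194, 929, 852, 234, ∅, 151, ∅]

404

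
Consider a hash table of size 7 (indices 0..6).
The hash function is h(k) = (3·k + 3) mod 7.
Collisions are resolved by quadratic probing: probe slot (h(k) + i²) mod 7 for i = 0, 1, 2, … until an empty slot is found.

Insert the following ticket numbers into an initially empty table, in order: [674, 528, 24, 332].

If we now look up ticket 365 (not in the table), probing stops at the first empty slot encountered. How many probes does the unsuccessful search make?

674 hashes to 2; slot 2 is free => place at 2.
528 hashes to 5; slot 5 is free => place at 5.
24 hashes to 5; 5 taken => place at 6.
332 hashes to 5; 5,6,2 taken => place at 0.
Table: [332, ., 674, ., ., 528, 24]
Lookup 365: h=6, probe 6,0,3 → slot 3 empty, not found.

3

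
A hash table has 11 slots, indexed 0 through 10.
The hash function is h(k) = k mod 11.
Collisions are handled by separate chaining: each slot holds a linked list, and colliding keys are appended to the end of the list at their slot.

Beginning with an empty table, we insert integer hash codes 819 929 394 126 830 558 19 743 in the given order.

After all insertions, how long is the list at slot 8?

2

Insert 819: h=5, bucket 5 empty -> new chain.
Insert 929: h=5, bucket 5 nonempty -> append to chain.
Insert 394: h=9, bucket 9 empty -> new chain.
Insert 126: h=5, bucket 5 nonempty -> append to chain.
Insert 830: h=5, bucket 5 nonempty -> append to chain.
Insert 558: h=8, bucket 8 empty -> new chain.
Insert 19: h=8, bucket 8 nonempty -> append to chain.
Insert 743: h=6, bucket 6 empty -> new chain.
Final buckets:
0: ∅
1: ∅
2: ∅
3: ∅
4: ∅
5: 819 -> 929 -> 126 -> 830
6: 743
7: ∅
8: 558 -> 19
9: 394
10: ∅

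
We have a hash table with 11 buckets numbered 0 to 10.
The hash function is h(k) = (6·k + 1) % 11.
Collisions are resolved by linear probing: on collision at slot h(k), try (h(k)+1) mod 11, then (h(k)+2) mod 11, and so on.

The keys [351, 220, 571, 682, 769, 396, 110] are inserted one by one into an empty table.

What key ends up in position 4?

351 hashes to 6; slot 6 is free => place at 6.
220 hashes to 1; slot 1 is free => place at 1.
571 hashes to 6; 6 taken => place at 7.
682 hashes to 1; 1 taken => place at 2.
769 hashes to 6; 6,7 taken => place at 8.
396 hashes to 1; 1,2 taken => place at 3.
110 hashes to 1; 1,2,3 taken => place at 4.
Table: [-, 220, 682, 396, 110, -, 351, 571, 769, -, -]

110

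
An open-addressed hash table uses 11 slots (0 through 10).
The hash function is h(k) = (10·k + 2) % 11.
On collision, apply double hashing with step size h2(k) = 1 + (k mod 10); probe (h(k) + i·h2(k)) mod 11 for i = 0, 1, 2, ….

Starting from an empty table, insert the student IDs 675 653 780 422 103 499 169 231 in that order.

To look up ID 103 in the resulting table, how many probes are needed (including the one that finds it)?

Insert 675: h=9, slot 9 empty -> index 9.
Insert 653: h=9, h2=4, slot 9 occupied -> index 2.
Insert 780: h=3, slot 3 empty -> index 3.
Insert 422: h=9, h2=3, slot 9 occupied -> index 1.
Insert 103: h=9, h2=4, slots 9,2 occupied -> index 6.
Insert 499: h=9, h2=10, slot 9 occupied -> index 8.
Insert 169: h=9, h2=10, slots 9,8 occupied -> index 7.
Insert 231: h=2, h2=2, slot 2 occupied -> index 4.
Table: [., 422, 653, 780, 231, ., 103, 169, 499, 675, .]
Lookup 103: h=9, h2=4, probe 9,2,6 → found at 6.

3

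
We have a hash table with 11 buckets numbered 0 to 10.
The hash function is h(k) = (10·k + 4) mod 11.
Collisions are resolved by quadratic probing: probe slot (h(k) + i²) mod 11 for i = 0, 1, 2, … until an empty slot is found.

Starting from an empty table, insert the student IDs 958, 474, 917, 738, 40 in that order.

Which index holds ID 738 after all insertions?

Insert 958: h=3, slot 3 empty => index 3.
Insert 474: h=3, slot 3 occupied => index 4.
Insert 917: h=0, slot 0 empty => index 0.
Insert 738: h=3, slots 3,4 occupied => index 7.
Insert 40: h=8, slot 8 empty => index 8.
Table: [917, ., ., 958, 474, ., ., 738, 40, ., .]

7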